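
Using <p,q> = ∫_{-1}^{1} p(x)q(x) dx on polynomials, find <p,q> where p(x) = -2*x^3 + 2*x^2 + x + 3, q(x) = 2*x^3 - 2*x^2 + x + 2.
<p,q> = 902/105

Expand the product: p(x)·q(x) = -4*x^6 + 8*x^5 - 4*x^4 + 2*x^3 - x^2 + 5*x + 6.
∫_{-1}^{1} of each monomial x^k gives [2/(k+1) if k even, 0 if k odd]. Integrating term-by-term (or equivalently evaluating the antiderivative F(x) = -4*x^7/7 + 4*x^6/3 - 4*x^5/5 + x^4/2 - x^3/3 + 5*x^2/2 + 6*x at the endpoints):
  F(1) − F(−1) = 302/35 − (4/105) = 902/105.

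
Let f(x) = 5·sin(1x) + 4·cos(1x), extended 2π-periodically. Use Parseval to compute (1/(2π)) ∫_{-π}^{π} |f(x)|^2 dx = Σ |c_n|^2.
Σ |c_n|^2 = 41/2

Expand |f|^2 and use orthogonality of {sin(nx), cos(mx)} on [-π, π]:
  ∫_{-π}^{π} sin(nx)^2 dx = π, ∫ cos(mx)^2 dx = π, and cross terms integrate to 0.
So ∫_{-π}^{π} f(x)^2 dx = 5^2 · π + 4^2 · π = (25 + 16)π.
Divide by 2π: (25 + 16)/2 = 41/2.
By Parseval, this equals Σ |c_n|^2.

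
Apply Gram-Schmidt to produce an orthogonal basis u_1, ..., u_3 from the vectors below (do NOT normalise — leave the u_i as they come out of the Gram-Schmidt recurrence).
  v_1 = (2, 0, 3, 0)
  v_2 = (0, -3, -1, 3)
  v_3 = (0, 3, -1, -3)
Orthogonal basis:
  u_1 = (2, 0, 3, 0)
  u_2 = (6/13, -3, -4/13, 3)
  u_3 = (108/119, 12/119, -72/119, -12/119)

Apply the Gram-Schmidt recurrence
  u_1 = v_1
  u_i = v_i − Σ_{j<i} ((v_i · u_j) / (u_j · u_j)) · u_j.

Step by step this gives:
  u_1 = (2, 0, 3, 0)
  u_2 = (6/13, -3, -4/13, 3)
  u_3 = (108/119, 12/119, -72/119, -12/119)

Orthogonality check:
  u_2 · u_1 = 0 (should be 0)
  u_3 · u_1 = 0 (should be 0)
  u_3 · u_2 = 0 (should be 0)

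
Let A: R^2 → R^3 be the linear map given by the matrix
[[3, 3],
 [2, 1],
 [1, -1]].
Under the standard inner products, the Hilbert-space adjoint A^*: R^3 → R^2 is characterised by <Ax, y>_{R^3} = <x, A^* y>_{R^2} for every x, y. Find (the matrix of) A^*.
A^* = A^T =
[[3, 2, 1],
 [3, 1, -1]]

For real matrices with standard dot products, the defining identity <Ax, y> = <x, A^* y> gives (Ax)^T y = x^T (A^*) y, i.e. x^T A^T y = x^T (A^*) y. Since this holds for all x, y, we must have A^* = A^T. Therefore
A^* =
[[3, 2, 1],
 [3, 1, -1]].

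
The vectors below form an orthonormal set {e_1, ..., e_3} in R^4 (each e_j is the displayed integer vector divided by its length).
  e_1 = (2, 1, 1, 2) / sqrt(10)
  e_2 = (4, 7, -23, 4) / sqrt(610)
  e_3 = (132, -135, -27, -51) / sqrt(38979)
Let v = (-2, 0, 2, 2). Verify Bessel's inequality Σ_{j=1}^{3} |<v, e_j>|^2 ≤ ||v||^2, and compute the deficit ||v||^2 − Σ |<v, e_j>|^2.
Σ |<v, e_j>|^2 = 596/71; ||v||^2 = 12; deficit = 256/71

Write each e_j = u_j / sqrt(<u_j, u_j>) where u_j is the displayed integer vector. Then <v, e_j> = <v, u_j> / sqrt(<u_j, u_j>), so |<v, e_j>|^2 = <v, u_j>^2 / <u_j, u_j>.
Coefficients: <v, e_1> = 2/sqrt(10), <v, e_2> = -46/sqrt(610), <v, e_3> = -420/sqrt(38979).
Square and sum: Σ |<v, e_j>|^2 = 596/71.
Compute ||v||^2 = v·v = 12.
Deficit = 12 − 596/71 = 256/71 ≥ 0, confirming Bessel's inequality. (The deficit equals ||v − Σ <v,e_j> e_j||^2, the squared distance from v to span{e_j}.)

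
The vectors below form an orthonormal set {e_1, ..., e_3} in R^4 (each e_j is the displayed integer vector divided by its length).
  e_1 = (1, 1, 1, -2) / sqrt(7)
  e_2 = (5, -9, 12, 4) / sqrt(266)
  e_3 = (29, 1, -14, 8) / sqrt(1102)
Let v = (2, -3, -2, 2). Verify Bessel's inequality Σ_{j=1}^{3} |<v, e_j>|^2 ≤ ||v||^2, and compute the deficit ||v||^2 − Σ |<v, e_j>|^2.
Σ |<v, e_j>|^2 = 509/29; ||v||^2 = 21; deficit = 100/29

Write each e_j = u_j / sqrt(<u_j, u_j>) where u_j is the displayed integer vector. Then <v, e_j> = <v, u_j> / sqrt(<u_j, u_j>), so |<v, e_j>|^2 = <v, u_j>^2 / <u_j, u_j>.
Coefficients: <v, e_1> = -7/sqrt(7), <v, e_2> = 21/sqrt(266), <v, e_3> = 99/sqrt(1102).
Square and sum: Σ |<v, e_j>|^2 = 509/29.
Compute ||v||^2 = v·v = 21.
Deficit = 21 − 509/29 = 100/29 ≥ 0, confirming Bessel's inequality. (The deficit equals ||v − Σ <v,e_j> e_j||^2, the squared distance from v to span{e_j}.)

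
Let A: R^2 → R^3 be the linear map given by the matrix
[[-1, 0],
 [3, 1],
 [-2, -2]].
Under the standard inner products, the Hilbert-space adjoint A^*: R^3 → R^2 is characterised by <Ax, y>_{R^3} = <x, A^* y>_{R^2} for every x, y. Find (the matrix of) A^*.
A^* = A^T =
[[-1, 3, -2],
 [0, 1, -2]]

For real matrices with standard dot products, the defining identity <Ax, y> = <x, A^* y> gives (Ax)^T y = x^T (A^*) y, i.e. x^T A^T y = x^T (A^*) y. Since this holds for all x, y, we must have A^* = A^T. Therefore
A^* =
[[-1, 3, -2],
 [0, 1, -2]].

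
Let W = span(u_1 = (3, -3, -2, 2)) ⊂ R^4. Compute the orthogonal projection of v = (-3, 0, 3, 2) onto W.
proj_W(v) = (-33/26, 33/26, 11/13, -11/13)

Set up U = [u_1 | ... | u_1] ∈ R^(4×1). The projector onto W = col(U) is P = U (U^T U)^(-1) U^T.
Compute U^T U =
  [26],
and U^T v = (-11).
Solve U^T U · c = U^T v for the coefficients: c = (-11/26). The projection is proj_W(v) = U c.
Check: (v - proj_W(v)) · u_1 = 0  (should be 0).
Result: proj_W(v) = (-33/26, 33/26, 11/13, -11/13).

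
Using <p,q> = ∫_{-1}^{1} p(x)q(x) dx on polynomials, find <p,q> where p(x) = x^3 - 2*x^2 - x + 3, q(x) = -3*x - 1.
<p,q> = -58/15

Expand the product: p(x)·q(x) = -3*x^4 + 5*x^3 + 5*x^2 - 8*x - 3.
∫_{-1}^{1} of each monomial x^k gives [2/(k+1) if k even, 0 if k odd]. Integrating term-by-term (or equivalently evaluating the antiderivative F(x) = -3*x^5/5 + 5*x^4/4 + 5*x^3/3 - 4*x^2 - 3*x at the endpoints):
  F(1) − F(−1) = -281/60 − (-49/60) = -58/15.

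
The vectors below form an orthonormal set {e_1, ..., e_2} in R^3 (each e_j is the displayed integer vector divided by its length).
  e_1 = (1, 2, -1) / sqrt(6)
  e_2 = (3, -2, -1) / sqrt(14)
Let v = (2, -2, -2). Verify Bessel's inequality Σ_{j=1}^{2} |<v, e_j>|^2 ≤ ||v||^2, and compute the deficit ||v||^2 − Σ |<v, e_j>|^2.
Σ |<v, e_j>|^2 = 72/7; ||v||^2 = 12; deficit = 12/7

Write each e_j = u_j / sqrt(<u_j, u_j>) where u_j is the displayed integer vector. Then <v, e_j> = <v, u_j> / sqrt(<u_j, u_j>), so |<v, e_j>|^2 = <v, u_j>^2 / <u_j, u_j>.
Coefficients: <v, e_1> = 0/sqrt(6), <v, e_2> = 12/sqrt(14).
Square and sum: Σ |<v, e_j>|^2 = 72/7.
Compute ||v||^2 = v·v = 12.
Deficit = 12 − 72/7 = 12/7 ≥ 0, confirming Bessel's inequality. (The deficit equals ||v − Σ <v,e_j> e_j||^2, the squared distance from v to span{e_j}.)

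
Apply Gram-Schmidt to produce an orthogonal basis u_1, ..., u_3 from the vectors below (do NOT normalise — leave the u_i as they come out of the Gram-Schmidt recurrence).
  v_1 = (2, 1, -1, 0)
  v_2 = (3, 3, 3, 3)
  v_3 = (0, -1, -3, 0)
Orthogonal basis:
  u_1 = (2, 1, -1, 0)
  u_2 = (1, 2, 4, 3)
  u_3 = (-1/5, -2/5, -4/5, 7/5)

Apply the Gram-Schmidt recurrence
  u_1 = v_1
  u_i = v_i − Σ_{j<i} ((v_i · u_j) / (u_j · u_j)) · u_j.

Step by step this gives:
  u_1 = (2, 1, -1, 0)
  u_2 = (1, 2, 4, 3)
  u_3 = (-1/5, -2/5, -4/5, 7/5)

Orthogonality check:
  u_2 · u_1 = 0 (should be 0)
  u_3 · u_1 = 0 (should be 0)
  u_3 · u_2 = 0 (should be 0)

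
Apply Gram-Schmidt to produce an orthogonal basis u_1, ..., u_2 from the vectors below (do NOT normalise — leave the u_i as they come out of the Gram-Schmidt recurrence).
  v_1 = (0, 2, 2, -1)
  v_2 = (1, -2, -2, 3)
Orthogonal basis:
  u_1 = (0, 2, 2, -1)
  u_2 = (1, 4/9, 4/9, 16/9)

Apply the Gram-Schmidt recurrence
  u_1 = v_1
  u_i = v_i − Σ_{j<i} ((v_i · u_j) / (u_j · u_j)) · u_j.

Step by step this gives:
  u_1 = (0, 2, 2, -1)
  u_2 = (1, 4/9, 4/9, 16/9)

Orthogonality check:
  u_2 · u_1 = 0 (should be 0)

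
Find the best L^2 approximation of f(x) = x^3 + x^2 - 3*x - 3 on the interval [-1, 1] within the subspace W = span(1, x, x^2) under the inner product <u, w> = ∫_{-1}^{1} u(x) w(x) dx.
g(x) = x^2 - 12*x/5 - 3

The best approximation g ∈ W is the orthogonal projection of f onto W. Writing g = a_0 + a_1 x + a_2 x^2, the coefficients solve the normal equations G · a = b where
  G_{ij} = <φ_i, φ_j> and b_i = <f, φ_i>, with φ_0 = 1, φ_1 = x, φ_2 = x^2.
G =
  [2, 0, 2/3]
  [0, 2/3, 0]
  [2/3, 0, 2/5],
b = (-16/3, -8/5, -8/5).
Solving gives a_0 = -3, a_1 = -12/5, a_2 = 1, so
  g(x) = x^2 - 12*x/5 - 3.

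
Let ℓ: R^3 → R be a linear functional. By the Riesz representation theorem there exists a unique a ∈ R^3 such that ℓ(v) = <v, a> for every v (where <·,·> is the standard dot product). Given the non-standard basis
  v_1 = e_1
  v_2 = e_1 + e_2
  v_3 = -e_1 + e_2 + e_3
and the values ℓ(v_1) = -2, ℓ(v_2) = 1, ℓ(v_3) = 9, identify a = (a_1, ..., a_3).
a = (-2, 3, 4)

Write a = (a_1, ..., a_3) in the standard basis. For each basis vector v_i, ℓ(v_i) = <v_i, a> is a linear equation in the a_j's. Collect the n equations into a matrix system V a = ℓ, where row i of V is v_i (expressed in the standard basis). Since V is invertible (lower-triangular with 1s on the diagonal, up to permutation), solve by back-substitution:
  V =
[[1, 0, 0],
 [1, 1, 0],
 [-1, 1, 1]]
  V a = (-2, 1, 9)
Solving gives a = (-2, 3, 4).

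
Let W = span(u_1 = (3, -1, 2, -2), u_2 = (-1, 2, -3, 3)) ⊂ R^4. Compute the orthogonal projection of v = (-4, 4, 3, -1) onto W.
proj_W(v) = (-416/125, -88/125, 8/25, -8/25)

Set up U = [u_1 | ... | u_2] ∈ R^(4×2). The projector onto W = col(U) is P = U (U^T U)^(-1) U^T.
Compute U^T U =
  [18, -17]
  [-17, 23],
and U^T v = (-8, 0).
Solve U^T U · c = U^T v for the coefficients: c = (-184/125, -136/125). The projection is proj_W(v) = U c.
Check: (v - proj_W(v)) · u_1 = 0  (should be 0).
Check: (v - proj_W(v)) · u_2 = 0  (should be 0).
Result: proj_W(v) = (-416/125, -88/125, 8/25, -8/25).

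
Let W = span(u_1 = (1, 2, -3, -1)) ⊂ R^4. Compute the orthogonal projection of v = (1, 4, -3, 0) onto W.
proj_W(v) = (6/5, 12/5, -18/5, -6/5)

Set up U = [u_1 | ... | u_1] ∈ R^(4×1). The projector onto W = col(U) is P = U (U^T U)^(-1) U^T.
Compute U^T U =
  [15],
and U^T v = (18).
Solve U^T U · c = U^T v for the coefficients: c = (6/5). The projection is proj_W(v) = U c.
Check: (v - proj_W(v)) · u_1 = 0  (should be 0).
Result: proj_W(v) = (6/5, 12/5, -18/5, -6/5).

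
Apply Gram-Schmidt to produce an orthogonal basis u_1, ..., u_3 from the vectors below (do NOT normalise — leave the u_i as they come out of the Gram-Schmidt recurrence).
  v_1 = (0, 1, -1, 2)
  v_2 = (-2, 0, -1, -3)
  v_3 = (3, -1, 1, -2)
Orthogonal basis:
  u_1 = (0, 1, -1, 2)
  u_2 = (-2, 5/6, -11/6, -4/3)
  u_3 = (105/59, 30/59, -66/59, -48/59)

Apply the Gram-Schmidt recurrence
  u_1 = v_1
  u_i = v_i − Σ_{j<i} ((v_i · u_j) / (u_j · u_j)) · u_j.

Step by step this gives:
  u_1 = (0, 1, -1, 2)
  u_2 = (-2, 5/6, -11/6, -4/3)
  u_3 = (105/59, 30/59, -66/59, -48/59)

Orthogonality check:
  u_2 · u_1 = 0 (should be 0)
  u_3 · u_1 = 0 (should be 0)
  u_3 · u_2 = 0 (should be 0)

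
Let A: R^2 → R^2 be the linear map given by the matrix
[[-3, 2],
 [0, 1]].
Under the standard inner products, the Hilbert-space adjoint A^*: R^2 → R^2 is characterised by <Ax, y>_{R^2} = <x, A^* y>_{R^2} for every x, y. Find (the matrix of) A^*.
A^* = A^T =
[[-3, 0],
 [2, 1]]

For real matrices with standard dot products, the defining identity <Ax, y> = <x, A^* y> gives (Ax)^T y = x^T (A^*) y, i.e. x^T A^T y = x^T (A^*) y. Since this holds for all x, y, we must have A^* = A^T. Therefore
A^* =
[[-3, 0],
 [2, 1]].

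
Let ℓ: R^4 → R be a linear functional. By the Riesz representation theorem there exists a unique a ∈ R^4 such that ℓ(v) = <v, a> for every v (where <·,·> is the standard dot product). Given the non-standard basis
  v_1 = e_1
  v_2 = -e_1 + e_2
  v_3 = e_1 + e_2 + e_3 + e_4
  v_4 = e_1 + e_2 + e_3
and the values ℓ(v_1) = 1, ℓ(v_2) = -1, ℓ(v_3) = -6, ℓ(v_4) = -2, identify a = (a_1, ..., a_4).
a = (1, 0, -3, -4)

Write a = (a_1, ..., a_4) in the standard basis. For each basis vector v_i, ℓ(v_i) = <v_i, a> is a linear equation in the a_j's. Collect the n equations into a matrix system V a = ℓ, where row i of V is v_i (expressed in the standard basis). Since V is invertible (lower-triangular with 1s on the diagonal, up to permutation), solve by back-substitution:
  V =
[[1, 0, 0, 0],
 [-1, 1, 0, 0],
 [1, 1, 1, 1],
 [1, 1, 1, 0]]
  V a = (1, -1, -6, -2)
Solving gives a = (1, 0, -3, -4).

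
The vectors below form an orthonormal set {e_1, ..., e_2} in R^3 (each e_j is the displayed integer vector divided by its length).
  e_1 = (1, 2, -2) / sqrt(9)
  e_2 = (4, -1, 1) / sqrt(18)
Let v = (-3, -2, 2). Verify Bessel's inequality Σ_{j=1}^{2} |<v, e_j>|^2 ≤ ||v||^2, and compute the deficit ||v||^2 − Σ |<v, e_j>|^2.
Σ |<v, e_j>|^2 = 17; ||v||^2 = 17; deficit = 0

Write each e_j = u_j / sqrt(<u_j, u_j>) where u_j is the displayed integer vector. Then <v, e_j> = <v, u_j> / sqrt(<u_j, u_j>), so |<v, e_j>|^2 = <v, u_j>^2 / <u_j, u_j>.
Coefficients: <v, e_1> = -11/sqrt(9), <v, e_2> = -8/sqrt(18).
Square and sum: Σ |<v, e_j>|^2 = 17.
Compute ||v||^2 = v·v = 17.
Deficit = 17 − 17 = 0 ≥ 0, confirming Bessel's inequality. (The deficit equals ||v − Σ <v,e_j> e_j||^2, the squared distance from v to span{e_j}.)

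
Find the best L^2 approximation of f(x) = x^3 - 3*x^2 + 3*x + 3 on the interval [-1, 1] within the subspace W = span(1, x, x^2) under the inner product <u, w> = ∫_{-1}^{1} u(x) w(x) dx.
g(x) = -3*x^2 + 18*x/5 + 3

The best approximation g ∈ W is the orthogonal projection of f onto W. Writing g = a_0 + a_1 x + a_2 x^2, the coefficients solve the normal equations G · a = b where
  G_{ij} = <φ_i, φ_j> and b_i = <f, φ_i>, with φ_0 = 1, φ_1 = x, φ_2 = x^2.
G =
  [2, 0, 2/3]
  [0, 2/3, 0]
  [2/3, 0, 2/5],
b = (4, 12/5, 4/5).
Solving gives a_0 = 3, a_1 = 18/5, a_2 = -3, so
  g(x) = -3*x^2 + 18*x/5 + 3.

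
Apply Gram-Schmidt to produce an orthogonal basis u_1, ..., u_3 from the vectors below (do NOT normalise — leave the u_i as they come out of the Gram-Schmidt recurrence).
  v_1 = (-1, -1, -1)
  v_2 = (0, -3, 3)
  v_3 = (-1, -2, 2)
Orthogonal basis:
  u_1 = (-1, -1, -1)
  u_2 = (0, -3, 3)
  u_3 = (-2/3, 1/3, 1/3)

Apply the Gram-Schmidt recurrence
  u_1 = v_1
  u_i = v_i − Σ_{j<i} ((v_i · u_j) / (u_j · u_j)) · u_j.

Step by step this gives:
  u_1 = (-1, -1, -1)
  u_2 = (0, -3, 3)
  u_3 = (-2/3, 1/3, 1/3)

Orthogonality check:
  u_2 · u_1 = 0 (should be 0)
  u_3 · u_1 = 0 (should be 0)
  u_3 · u_2 = 0 (should be 0)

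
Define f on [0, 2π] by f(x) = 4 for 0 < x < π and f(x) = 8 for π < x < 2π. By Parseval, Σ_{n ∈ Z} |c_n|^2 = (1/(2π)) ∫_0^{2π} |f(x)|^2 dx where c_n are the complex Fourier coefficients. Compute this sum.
Σ |c_n|^2 = 40

Parseval equates the L^2 energy of f (normalised by 1/(2π)) with the ℓ^2 sum of its Fourier coefficients: (1/(2π)) ∫_0^{2π} |f|^2 = Σ |c_n|^2.
Compute the left side: (1/(2π)) [∫_0^π 4^2 dx + ∫_π^{2π} 8^2 dx] = (1/(2π)) · (16π + 64π) = (16 + 64)/2 = 40.
So Σ_{n ∈ Z} |c_n|^2 = 40.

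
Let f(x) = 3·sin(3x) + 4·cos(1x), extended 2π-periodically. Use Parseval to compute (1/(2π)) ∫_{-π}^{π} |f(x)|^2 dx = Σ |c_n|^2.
Σ |c_n|^2 = 25/2

Expand |f|^2 and use orthogonality of {sin(nx), cos(mx)} on [-π, π]:
  ∫_{-π}^{π} sin(nx)^2 dx = π, ∫ cos(mx)^2 dx = π, and cross terms integrate to 0.
So ∫_{-π}^{π} f(x)^2 dx = 3^2 · π + 4^2 · π = (9 + 16)π.
Divide by 2π: (9 + 16)/2 = 25/2.
By Parseval, this equals Σ |c_n|^2.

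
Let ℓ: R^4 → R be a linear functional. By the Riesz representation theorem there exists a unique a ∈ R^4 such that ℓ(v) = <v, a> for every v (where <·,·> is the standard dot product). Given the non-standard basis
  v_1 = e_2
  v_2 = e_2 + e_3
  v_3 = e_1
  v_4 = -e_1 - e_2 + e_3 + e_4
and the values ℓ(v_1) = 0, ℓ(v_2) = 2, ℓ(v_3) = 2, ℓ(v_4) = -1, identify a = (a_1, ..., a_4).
a = (2, 0, 2, -1)

Write a = (a_1, ..., a_4) in the standard basis. For each basis vector v_i, ℓ(v_i) = <v_i, a> is a linear equation in the a_j's. Collect the n equations into a matrix system V a = ℓ, where row i of V is v_i (expressed in the standard basis). Since V is invertible (lower-triangular with 1s on the diagonal, up to permutation), solve by back-substitution:
  V =
[[0, 1, 0, 0],
 [0, 1, 1, 0],
 [1, 0, 0, 0],
 [-1, -1, 1, 1]]
  V a = (0, 2, 2, -1)
Solving gives a = (2, 0, 2, -1).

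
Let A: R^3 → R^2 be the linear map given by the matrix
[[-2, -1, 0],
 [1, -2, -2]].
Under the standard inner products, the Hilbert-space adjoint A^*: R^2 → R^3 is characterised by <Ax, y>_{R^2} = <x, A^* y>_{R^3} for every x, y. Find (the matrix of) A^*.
A^* = A^T =
[[-2, 1],
 [-1, -2],
 [0, -2]]

For real matrices with standard dot products, the defining identity <Ax, y> = <x, A^* y> gives (Ax)^T y = x^T (A^*) y, i.e. x^T A^T y = x^T (A^*) y. Since this holds for all x, y, we must have A^* = A^T. Therefore
A^* =
[[-2, 1],
 [-1, -2],
 [0, -2]].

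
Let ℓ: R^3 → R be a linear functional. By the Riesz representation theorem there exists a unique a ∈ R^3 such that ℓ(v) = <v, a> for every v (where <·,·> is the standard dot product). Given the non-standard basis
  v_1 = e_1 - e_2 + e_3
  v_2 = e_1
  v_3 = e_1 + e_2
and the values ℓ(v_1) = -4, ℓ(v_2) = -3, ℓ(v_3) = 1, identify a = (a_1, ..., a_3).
a = (-3, 4, 3)

Write a = (a_1, ..., a_3) in the standard basis. For each basis vector v_i, ℓ(v_i) = <v_i, a> is a linear equation in the a_j's. Collect the n equations into a matrix system V a = ℓ, where row i of V is v_i (expressed in the standard basis). Since V is invertible (lower-triangular with 1s on the diagonal, up to permutation), solve by back-substitution:
  V =
[[1, -1, 1],
 [1, 0, 0],
 [1, 1, 0]]
  V a = (-4, -3, 1)
Solving gives a = (-3, 4, 3).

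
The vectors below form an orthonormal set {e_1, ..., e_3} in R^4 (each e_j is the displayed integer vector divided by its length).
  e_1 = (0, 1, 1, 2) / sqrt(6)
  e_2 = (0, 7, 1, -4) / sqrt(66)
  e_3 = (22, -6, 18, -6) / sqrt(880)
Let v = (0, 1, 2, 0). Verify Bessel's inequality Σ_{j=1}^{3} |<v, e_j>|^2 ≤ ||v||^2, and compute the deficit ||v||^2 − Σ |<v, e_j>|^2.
Σ |<v, e_j>|^2 = 15/4; ||v||^2 = 5; deficit = 5/4

Write each e_j = u_j / sqrt(<u_j, u_j>) where u_j is the displayed integer vector. Then <v, e_j> = <v, u_j> / sqrt(<u_j, u_j>), so |<v, e_j>|^2 = <v, u_j>^2 / <u_j, u_j>.
Coefficients: <v, e_1> = 3/sqrt(6), <v, e_2> = 9/sqrt(66), <v, e_3> = 30/sqrt(880).
Square and sum: Σ |<v, e_j>|^2 = 15/4.
Compute ||v||^2 = v·v = 5.
Deficit = 5 − 15/4 = 5/4 ≥ 0, confirming Bessel's inequality. (The deficit equals ||v − Σ <v,e_j> e_j||^2, the squared distance from v to span{e_j}.)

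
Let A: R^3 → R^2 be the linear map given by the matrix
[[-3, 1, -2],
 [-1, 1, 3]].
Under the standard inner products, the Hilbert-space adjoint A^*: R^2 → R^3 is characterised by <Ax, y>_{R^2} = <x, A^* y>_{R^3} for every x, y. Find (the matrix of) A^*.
A^* = A^T =
[[-3, -1],
 [1, 1],
 [-2, 3]]

For real matrices with standard dot products, the defining identity <Ax, y> = <x, A^* y> gives (Ax)^T y = x^T (A^*) y, i.e. x^T A^T y = x^T (A^*) y. Since this holds for all x, y, we must have A^* = A^T. Therefore
A^* =
[[-3, -1],
 [1, 1],
 [-2, 3]].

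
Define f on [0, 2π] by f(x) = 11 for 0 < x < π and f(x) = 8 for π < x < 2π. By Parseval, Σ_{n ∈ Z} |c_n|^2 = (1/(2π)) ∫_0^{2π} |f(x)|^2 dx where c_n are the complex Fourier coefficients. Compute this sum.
Σ |c_n|^2 = 185/2

Parseval equates the L^2 energy of f (normalised by 1/(2π)) with the ℓ^2 sum of its Fourier coefficients: (1/(2π)) ∫_0^{2π} |f|^2 = Σ |c_n|^2.
Compute the left side: (1/(2π)) [∫_0^π 11^2 dx + ∫_π^{2π} 8^2 dx] = (1/(2π)) · (121π + 64π) = (121 + 64)/2 = 185/2.
So Σ_{n ∈ Z} |c_n|^2 = 185/2.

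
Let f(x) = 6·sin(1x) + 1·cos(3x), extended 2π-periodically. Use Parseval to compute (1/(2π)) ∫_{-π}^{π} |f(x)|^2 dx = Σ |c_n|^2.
Σ |c_n|^2 = 37/2

Expand |f|^2 and use orthogonality of {sin(nx), cos(mx)} on [-π, π]:
  ∫_{-π}^{π} sin(nx)^2 dx = π, ∫ cos(mx)^2 dx = π, and cross terms integrate to 0.
So ∫_{-π}^{π} f(x)^2 dx = 6^2 · π + 1^2 · π = (36 + 1)π.
Divide by 2π: (36 + 1)/2 = 37/2.
By Parseval, this equals Σ |c_n|^2.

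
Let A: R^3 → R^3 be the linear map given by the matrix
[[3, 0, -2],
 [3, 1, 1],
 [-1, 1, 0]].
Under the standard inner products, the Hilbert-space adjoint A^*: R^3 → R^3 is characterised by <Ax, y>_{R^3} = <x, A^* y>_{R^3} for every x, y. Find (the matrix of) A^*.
A^* = A^T =
[[3, 3, -1],
 [0, 1, 1],
 [-2, 1, 0]]

For real matrices with standard dot products, the defining identity <Ax, y> = <x, A^* y> gives (Ax)^T y = x^T (A^*) y, i.e. x^T A^T y = x^T (A^*) y. Since this holds for all x, y, we must have A^* = A^T. Therefore
A^* =
[[3, 3, -1],
 [0, 1, 1],
 [-2, 1, 0]].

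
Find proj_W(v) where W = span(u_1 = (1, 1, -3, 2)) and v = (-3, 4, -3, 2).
proj_W(v) = (14/15, 14/15, -14/5, 28/15)

Set up U = [u_1 | ... | u_1] ∈ R^(4×1). The projector onto W = col(U) is P = U (U^T U)^(-1) U^T.
Compute U^T U =
  [15],
and U^T v = (14).
Solve U^T U · c = U^T v for the coefficients: c = (14/15). The projection is proj_W(v) = U c.
Check: (v - proj_W(v)) · u_1 = 0  (should be 0).
Result: proj_W(v) = (14/15, 14/15, -14/5, 28/15).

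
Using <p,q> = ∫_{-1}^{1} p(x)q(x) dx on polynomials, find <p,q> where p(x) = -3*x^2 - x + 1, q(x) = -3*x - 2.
<p,q> = 2

Expand the product: p(x)·q(x) = 9*x^3 + 9*x^2 - x - 2.
∫_{-1}^{1} of each monomial x^k gives [2/(k+1) if k even, 0 if k odd]. Integrating term-by-term (or equivalently evaluating the antiderivative F(x) = 9*x^4/4 + 3*x^3 - x^2/2 - 2*x at the endpoints):
  F(1) − F(−1) = 11/4 − (3/4) = 2.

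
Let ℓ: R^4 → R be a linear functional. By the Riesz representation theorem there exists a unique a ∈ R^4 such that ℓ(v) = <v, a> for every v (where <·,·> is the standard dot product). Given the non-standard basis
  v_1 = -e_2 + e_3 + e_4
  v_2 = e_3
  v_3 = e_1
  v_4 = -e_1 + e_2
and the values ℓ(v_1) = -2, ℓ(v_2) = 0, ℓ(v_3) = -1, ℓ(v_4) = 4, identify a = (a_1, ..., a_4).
a = (-1, 3, 0, 1)

Write a = (a_1, ..., a_4) in the standard basis. For each basis vector v_i, ℓ(v_i) = <v_i, a> is a linear equation in the a_j's. Collect the n equations into a matrix system V a = ℓ, where row i of V is v_i (expressed in the standard basis). Since V is invertible (lower-triangular with 1s on the diagonal, up to permutation), solve by back-substitution:
  V =
[[0, -1, 1, 1],
 [0, 0, 1, 0],
 [1, 0, 0, 0],
 [-1, 1, 0, 0]]
  V a = (-2, 0, -1, 4)
Solving gives a = (-1, 3, 0, 1).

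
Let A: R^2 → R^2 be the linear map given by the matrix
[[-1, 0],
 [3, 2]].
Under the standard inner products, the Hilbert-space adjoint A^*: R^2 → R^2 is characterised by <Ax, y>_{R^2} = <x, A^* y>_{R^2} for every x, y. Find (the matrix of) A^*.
A^* = A^T =
[[-1, 3],
 [0, 2]]

For real matrices with standard dot products, the defining identity <Ax, y> = <x, A^* y> gives (Ax)^T y = x^T (A^*) y, i.e. x^T A^T y = x^T (A^*) y. Since this holds for all x, y, we must have A^* = A^T. Therefore
A^* =
[[-1, 3],
 [0, 2]].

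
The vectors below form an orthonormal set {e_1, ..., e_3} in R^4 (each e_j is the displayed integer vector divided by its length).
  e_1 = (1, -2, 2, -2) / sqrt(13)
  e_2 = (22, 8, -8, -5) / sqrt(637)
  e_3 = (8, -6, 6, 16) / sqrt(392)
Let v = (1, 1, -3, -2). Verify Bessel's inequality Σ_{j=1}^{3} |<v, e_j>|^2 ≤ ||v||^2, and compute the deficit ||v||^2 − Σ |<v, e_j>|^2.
Σ |<v, e_j>|^2 = 13; ||v||^2 = 15; deficit = 2

Write each e_j = u_j / sqrt(<u_j, u_j>) where u_j is the displayed integer vector. Then <v, e_j> = <v, u_j> / sqrt(<u_j, u_j>), so |<v, e_j>|^2 = <v, u_j>^2 / <u_j, u_j>.
Coefficients: <v, e_1> = -3/sqrt(13), <v, e_2> = 64/sqrt(637), <v, e_3> = -48/sqrt(392).
Square and sum: Σ |<v, e_j>|^2 = 13.
Compute ||v||^2 = v·v = 15.
Deficit = 15 − 13 = 2 ≥ 0, confirming Bessel's inequality. (The deficit equals ||v − Σ <v,e_j> e_j||^2, the squared distance from v to span{e_j}.)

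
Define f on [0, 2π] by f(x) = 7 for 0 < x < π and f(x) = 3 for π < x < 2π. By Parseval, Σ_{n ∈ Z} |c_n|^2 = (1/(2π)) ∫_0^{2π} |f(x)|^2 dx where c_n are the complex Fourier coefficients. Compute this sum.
Σ |c_n|^2 = 29

Parseval equates the L^2 energy of f (normalised by 1/(2π)) with the ℓ^2 sum of its Fourier coefficients: (1/(2π)) ∫_0^{2π} |f|^2 = Σ |c_n|^2.
Compute the left side: (1/(2π)) [∫_0^π 7^2 dx + ∫_π^{2π} 3^2 dx] = (1/(2π)) · (49π + 9π) = (49 + 9)/2 = 29.
So Σ_{n ∈ Z} |c_n|^2 = 29.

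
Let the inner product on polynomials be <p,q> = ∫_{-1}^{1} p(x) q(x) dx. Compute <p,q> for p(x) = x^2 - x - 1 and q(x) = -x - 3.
<p,q> = 14/3

Expand the product: p(x)·q(x) = -x^3 - 2*x^2 + 4*x + 3.
∫_{-1}^{1} of each monomial x^k gives [2/(k+1) if k even, 0 if k odd]. Integrating term-by-term (or equivalently evaluating the antiderivative F(x) = -x^4/4 - 2*x^3/3 + 2*x^2 + 3*x at the endpoints):
  F(1) − F(−1) = 49/12 − (-7/12) = 14/3.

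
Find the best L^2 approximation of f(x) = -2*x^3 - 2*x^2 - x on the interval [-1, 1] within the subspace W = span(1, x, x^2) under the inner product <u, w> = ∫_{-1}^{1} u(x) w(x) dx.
g(x) = -2*x^2 - 11*x/5

The best approximation g ∈ W is the orthogonal projection of f onto W. Writing g = a_0 + a_1 x + a_2 x^2, the coefficients solve the normal equations G · a = b where
  G_{ij} = <φ_i, φ_j> and b_i = <f, φ_i>, with φ_0 = 1, φ_1 = x, φ_2 = x^2.
G =
  [2, 0, 2/3]
  [0, 2/3, 0]
  [2/3, 0, 2/5],
b = (-4/3, -22/15, -4/5).
Solving gives a_0 = 0, a_1 = -11/5, a_2 = -2, so
  g(x) = -2*x^2 - 11*x/5.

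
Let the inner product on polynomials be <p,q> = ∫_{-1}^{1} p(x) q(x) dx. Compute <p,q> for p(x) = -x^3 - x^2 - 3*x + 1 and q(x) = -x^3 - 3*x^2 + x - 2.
<p,q> = -92/21

Expand the product: p(x)·q(x) = x^6 + 4*x^5 + 5*x^4 + 9*x^3 - 4*x^2 + 7*x - 2.
∫_{-1}^{1} of each monomial x^k gives [2/(k+1) if k even, 0 if k odd]. Integrating term-by-term (or equivalently evaluating the antiderivative F(x) = x^7/7 + 2*x^6/3 + x^5 + 9*x^4/4 - 4*x^3/3 + 7*x^2/2 - 2*x at the endpoints):
  F(1) − F(−1) = 355/84 − (241/28) = -92/21.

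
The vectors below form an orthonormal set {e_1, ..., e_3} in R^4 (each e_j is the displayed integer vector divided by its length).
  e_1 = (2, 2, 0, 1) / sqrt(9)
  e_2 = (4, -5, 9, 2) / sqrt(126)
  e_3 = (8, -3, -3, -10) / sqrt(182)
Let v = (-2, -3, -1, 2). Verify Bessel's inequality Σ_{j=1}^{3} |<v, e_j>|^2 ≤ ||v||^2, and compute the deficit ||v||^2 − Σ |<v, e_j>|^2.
Σ |<v, e_j>|^2 = 134/13; ||v||^2 = 18; deficit = 100/13

Write each e_j = u_j / sqrt(<u_j, u_j>) where u_j is the displayed integer vector. Then <v, e_j> = <v, u_j> / sqrt(<u_j, u_j>), so |<v, e_j>|^2 = <v, u_j>^2 / <u_j, u_j>.
Coefficients: <v, e_1> = -8/sqrt(9), <v, e_2> = 2/sqrt(126), <v, e_3> = -24/sqrt(182).
Square and sum: Σ |<v, e_j>|^2 = 134/13.
Compute ||v||^2 = v·v = 18.
Deficit = 18 − 134/13 = 100/13 ≥ 0, confirming Bessel's inequality. (The deficit equals ||v − Σ <v,e_j> e_j||^2, the squared distance from v to span{e_j}.)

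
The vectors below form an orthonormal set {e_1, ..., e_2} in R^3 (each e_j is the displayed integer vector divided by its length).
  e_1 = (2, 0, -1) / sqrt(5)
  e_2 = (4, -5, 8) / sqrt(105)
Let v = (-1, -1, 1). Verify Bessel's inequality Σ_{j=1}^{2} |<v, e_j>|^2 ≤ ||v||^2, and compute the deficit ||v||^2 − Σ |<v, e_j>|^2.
Σ |<v, e_j>|^2 = 18/7; ||v||^2 = 3; deficit = 3/7

Write each e_j = u_j / sqrt(<u_j, u_j>) where u_j is the displayed integer vector. Then <v, e_j> = <v, u_j> / sqrt(<u_j, u_j>), so |<v, e_j>|^2 = <v, u_j>^2 / <u_j, u_j>.
Coefficients: <v, e_1> = -3/sqrt(5), <v, e_2> = 9/sqrt(105).
Square and sum: Σ |<v, e_j>|^2 = 18/7.
Compute ||v||^2 = v·v = 3.
Deficit = 3 − 18/7 = 3/7 ≥ 0, confirming Bessel's inequality. (The deficit equals ||v − Σ <v,e_j> e_j||^2, the squared distance from v to span{e_j}.)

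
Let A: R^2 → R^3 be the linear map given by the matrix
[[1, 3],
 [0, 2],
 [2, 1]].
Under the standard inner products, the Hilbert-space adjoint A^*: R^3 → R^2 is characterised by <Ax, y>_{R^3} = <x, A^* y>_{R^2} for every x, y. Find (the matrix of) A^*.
A^* = A^T =
[[1, 0, 2],
 [3, 2, 1]]

For real matrices with standard dot products, the defining identity <Ax, y> = <x, A^* y> gives (Ax)^T y = x^T (A^*) y, i.e. x^T A^T y = x^T (A^*) y. Since this holds for all x, y, we must have A^* = A^T. Therefore
A^* =
[[1, 0, 2],
 [3, 2, 1]].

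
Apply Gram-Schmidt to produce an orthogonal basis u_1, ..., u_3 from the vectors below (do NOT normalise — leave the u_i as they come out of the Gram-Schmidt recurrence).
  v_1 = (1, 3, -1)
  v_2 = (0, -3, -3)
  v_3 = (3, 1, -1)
Orthogonal basis:
  u_1 = (1, 3, -1)
  u_2 = (6/11, -15/11, -39/11)
  u_3 = (20/9, -5/9, 5/9)

Apply the Gram-Schmidt recurrence
  u_1 = v_1
  u_i = v_i − Σ_{j<i} ((v_i · u_j) / (u_j · u_j)) · u_j.

Step by step this gives:
  u_1 = (1, 3, -1)
  u_2 = (6/11, -15/11, -39/11)
  u_3 = (20/9, -5/9, 5/9)

Orthogonality check:
  u_2 · u_1 = 0 (should be 0)
  u_3 · u_1 = 0 (should be 0)
  u_3 · u_2 = 0 (should be 0)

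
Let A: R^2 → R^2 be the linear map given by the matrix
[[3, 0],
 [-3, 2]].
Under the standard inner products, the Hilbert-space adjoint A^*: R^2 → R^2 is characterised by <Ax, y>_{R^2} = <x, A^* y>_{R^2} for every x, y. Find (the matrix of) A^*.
A^* = A^T =
[[3, -3],
 [0, 2]]

For real matrices with standard dot products, the defining identity <Ax, y> = <x, A^* y> gives (Ax)^T y = x^T (A^*) y, i.e. x^T A^T y = x^T (A^*) y. Since this holds for all x, y, we must have A^* = A^T. Therefore
A^* =
[[3, -3],
 [0, 2]].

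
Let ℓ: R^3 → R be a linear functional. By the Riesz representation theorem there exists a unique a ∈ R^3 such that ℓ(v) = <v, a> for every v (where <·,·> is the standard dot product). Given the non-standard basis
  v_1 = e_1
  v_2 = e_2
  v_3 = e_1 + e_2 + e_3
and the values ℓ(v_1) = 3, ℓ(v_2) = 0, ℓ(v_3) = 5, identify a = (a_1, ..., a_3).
a = (3, 0, 2)

Write a = (a_1, ..., a_3) in the standard basis. For each basis vector v_i, ℓ(v_i) = <v_i, a> is a linear equation in the a_j's. Collect the n equations into a matrix system V a = ℓ, where row i of V is v_i (expressed in the standard basis). Since V is invertible (lower-triangular with 1s on the diagonal, up to permutation), solve by back-substitution:
  V =
[[1, 0, 0],
 [0, 1, 0],
 [1, 1, 1]]
  V a = (3, 0, 5)
Solving gives a = (3, 0, 2).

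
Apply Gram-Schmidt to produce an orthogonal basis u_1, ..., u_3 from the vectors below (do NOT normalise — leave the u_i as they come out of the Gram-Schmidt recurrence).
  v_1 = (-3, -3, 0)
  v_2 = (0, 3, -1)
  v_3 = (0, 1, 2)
Orthogonal basis:
  u_1 = (-3, -3, 0)
  u_2 = (-3/2, 3/2, -1)
  u_3 = (-7/11, 7/11, 21/11)

Apply the Gram-Schmidt recurrence
  u_1 = v_1
  u_i = v_i − Σ_{j<i} ((v_i · u_j) / (u_j · u_j)) · u_j.

Step by step this gives:
  u_1 = (-3, -3, 0)
  u_2 = (-3/2, 3/2, -1)
  u_3 = (-7/11, 7/11, 21/11)

Orthogonality check:
  u_2 · u_1 = 0 (should be 0)
  u_3 · u_1 = 0 (should be 0)
  u_3 · u_2 = 0 (should be 0)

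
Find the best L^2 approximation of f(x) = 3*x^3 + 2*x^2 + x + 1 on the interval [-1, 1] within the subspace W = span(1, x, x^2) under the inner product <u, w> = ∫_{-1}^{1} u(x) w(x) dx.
g(x) = 2*x^2 + 14*x/5 + 1

The best approximation g ∈ W is the orthogonal projection of f onto W. Writing g = a_0 + a_1 x + a_2 x^2, the coefficients solve the normal equations G · a = b where
  G_{ij} = <φ_i, φ_j> and b_i = <f, φ_i>, with φ_0 = 1, φ_1 = x, φ_2 = x^2.
G =
  [2, 0, 2/3]
  [0, 2/3, 0]
  [2/3, 0, 2/5],
b = (10/3, 28/15, 22/15).
Solving gives a_0 = 1, a_1 = 14/5, a_2 = 2, so
  g(x) = 2*x^2 + 14*x/5 + 1.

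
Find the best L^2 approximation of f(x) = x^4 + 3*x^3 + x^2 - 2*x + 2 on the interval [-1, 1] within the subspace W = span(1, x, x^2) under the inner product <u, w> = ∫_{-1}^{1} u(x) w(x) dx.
g(x) = 13*x^2/7 - x/5 + 67/35

The best approximation g ∈ W is the orthogonal projection of f onto W. Writing g = a_0 + a_1 x + a_2 x^2, the coefficients solve the normal equations G · a = b where
  G_{ij} = <φ_i, φ_j> and b_i = <f, φ_i>, with φ_0 = 1, φ_1 = x, φ_2 = x^2.
G =
  [2, 0, 2/3]
  [0, 2/3, 0]
  [2/3, 0, 2/5],
b = (76/15, -2/15, 212/105).
Solving gives a_0 = 67/35, a_1 = -1/5, a_2 = 13/7, so
  g(x) = 13*x^2/7 - x/5 + 67/35.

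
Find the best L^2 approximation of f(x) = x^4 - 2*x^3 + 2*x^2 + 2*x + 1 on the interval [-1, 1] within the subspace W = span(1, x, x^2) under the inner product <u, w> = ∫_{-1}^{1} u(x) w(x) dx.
g(x) = 20*x^2/7 + 4*x/5 + 32/35

The best approximation g ∈ W is the orthogonal projection of f onto W. Writing g = a_0 + a_1 x + a_2 x^2, the coefficients solve the normal equations G · a = b where
  G_{ij} = <φ_i, φ_j> and b_i = <f, φ_i>, with φ_0 = 1, φ_1 = x, φ_2 = x^2.
G =
  [2, 0, 2/3]
  [0, 2/3, 0]
  [2/3, 0, 2/5],
b = (56/15, 8/15, 184/105).
Solving gives a_0 = 32/35, a_1 = 4/5, a_2 = 20/7, so
  g(x) = 20*x^2/7 + 4*x/5 + 32/35.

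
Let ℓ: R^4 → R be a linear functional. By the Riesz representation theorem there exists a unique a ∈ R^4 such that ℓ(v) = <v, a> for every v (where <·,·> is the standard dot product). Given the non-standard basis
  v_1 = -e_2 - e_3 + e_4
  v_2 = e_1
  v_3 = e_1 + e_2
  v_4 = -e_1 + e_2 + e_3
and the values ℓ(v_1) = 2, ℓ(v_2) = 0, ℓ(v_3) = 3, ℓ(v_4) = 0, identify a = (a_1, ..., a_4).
a = (0, 3, -3, 2)

Write a = (a_1, ..., a_4) in the standard basis. For each basis vector v_i, ℓ(v_i) = <v_i, a> is a linear equation in the a_j's. Collect the n equations into a matrix system V a = ℓ, where row i of V is v_i (expressed in the standard basis). Since V is invertible (lower-triangular with 1s on the diagonal, up to permutation), solve by back-substitution:
  V =
[[0, -1, -1, 1],
 [1, 0, 0, 0],
 [1, 1, 0, 0],
 [-1, 1, 1, 0]]
  V a = (2, 0, 3, 0)
Solving gives a = (0, 3, -3, 2).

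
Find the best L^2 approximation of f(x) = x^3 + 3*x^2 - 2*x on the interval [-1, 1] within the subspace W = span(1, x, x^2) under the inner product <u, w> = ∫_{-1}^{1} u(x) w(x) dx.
g(x) = 3*x^2 - 7*x/5

The best approximation g ∈ W is the orthogonal projection of f onto W. Writing g = a_0 + a_1 x + a_2 x^2, the coefficients solve the normal equations G · a = b where
  G_{ij} = <φ_i, φ_j> and b_i = <f, φ_i>, with φ_0 = 1, φ_1 = x, φ_2 = x^2.
G =
  [2, 0, 2/3]
  [0, 2/3, 0]
  [2/3, 0, 2/5],
b = (2, -14/15, 6/5).
Solving gives a_0 = 0, a_1 = -7/5, a_2 = 3, so
  g(x) = 3*x^2 - 7*x/5.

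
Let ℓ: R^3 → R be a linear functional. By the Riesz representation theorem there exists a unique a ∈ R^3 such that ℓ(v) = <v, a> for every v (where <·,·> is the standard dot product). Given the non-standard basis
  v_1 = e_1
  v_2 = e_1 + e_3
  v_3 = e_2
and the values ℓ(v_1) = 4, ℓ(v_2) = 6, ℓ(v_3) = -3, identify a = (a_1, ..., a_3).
a = (4, -3, 2)

Write a = (a_1, ..., a_3) in the standard basis. For each basis vector v_i, ℓ(v_i) = <v_i, a> is a linear equation in the a_j's. Collect the n equations into a matrix system V a = ℓ, where row i of V is v_i (expressed in the standard basis). Since V is invertible (lower-triangular with 1s on the diagonal, up to permutation), solve by back-substitution:
  V =
[[1, 0, 0],
 [1, 0, 1],
 [0, 1, 0]]
  V a = (4, 6, -3)
Solving gives a = (4, -3, 2).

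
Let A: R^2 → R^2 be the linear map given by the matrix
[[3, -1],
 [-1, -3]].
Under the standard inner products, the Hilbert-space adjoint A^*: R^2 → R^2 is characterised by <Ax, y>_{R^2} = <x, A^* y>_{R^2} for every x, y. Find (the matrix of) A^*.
A^* = A^T =
[[3, -1],
 [-1, -3]]

For real matrices with standard dot products, the defining identity <Ax, y> = <x, A^* y> gives (Ax)^T y = x^T (A^*) y, i.e. x^T A^T y = x^T (A^*) y. Since this holds for all x, y, we must have A^* = A^T. Therefore
A^* =
[[3, -1],
 [-1, -3]].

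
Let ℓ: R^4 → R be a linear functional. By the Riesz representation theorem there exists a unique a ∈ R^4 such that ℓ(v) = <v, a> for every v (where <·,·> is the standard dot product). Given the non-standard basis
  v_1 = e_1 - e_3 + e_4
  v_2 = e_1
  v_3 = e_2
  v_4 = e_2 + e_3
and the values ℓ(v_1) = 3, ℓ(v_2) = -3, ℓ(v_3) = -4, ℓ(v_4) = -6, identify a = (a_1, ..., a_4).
a = (-3, -4, -2, 4)

Write a = (a_1, ..., a_4) in the standard basis. For each basis vector v_i, ℓ(v_i) = <v_i, a> is a linear equation in the a_j's. Collect the n equations into a matrix system V a = ℓ, where row i of V is v_i (expressed in the standard basis). Since V is invertible (lower-triangular with 1s on the diagonal, up to permutation), solve by back-substitution:
  V =
[[1, 0, -1, 1],
 [1, 0, 0, 0],
 [0, 1, 0, 0],
 [0, 1, 1, 0]]
  V a = (3, -3, -4, -6)
Solving gives a = (-3, -4, -2, 4).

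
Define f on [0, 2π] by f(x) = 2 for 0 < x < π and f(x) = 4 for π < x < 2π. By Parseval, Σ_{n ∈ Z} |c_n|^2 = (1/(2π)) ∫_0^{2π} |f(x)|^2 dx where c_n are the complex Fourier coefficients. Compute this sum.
Σ |c_n|^2 = 10

Parseval equates the L^2 energy of f (normalised by 1/(2π)) with the ℓ^2 sum of its Fourier coefficients: (1/(2π)) ∫_0^{2π} |f|^2 = Σ |c_n|^2.
Compute the left side: (1/(2π)) [∫_0^π 2^2 dx + ∫_π^{2π} 4^2 dx] = (1/(2π)) · (4π + 16π) = (4 + 16)/2 = 10.
So Σ_{n ∈ Z} |c_n|^2 = 10.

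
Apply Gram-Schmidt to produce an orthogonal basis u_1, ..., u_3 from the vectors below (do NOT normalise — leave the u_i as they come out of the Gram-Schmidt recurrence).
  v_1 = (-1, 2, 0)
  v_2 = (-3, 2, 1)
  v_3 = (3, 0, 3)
Orthogonal basis:
  u_1 = (-1, 2, 0)
  u_2 = (-8/5, -4/5, 1)
  u_3 = (12/7, 6/7, 24/7)

Apply the Gram-Schmidt recurrence
  u_1 = v_1
  u_i = v_i − Σ_{j<i} ((v_i · u_j) / (u_j · u_j)) · u_j.

Step by step this gives:
  u_1 = (-1, 2, 0)
  u_2 = (-8/5, -4/5, 1)
  u_3 = (12/7, 6/7, 24/7)

Orthogonality check:
  u_2 · u_1 = 0 (should be 0)
  u_3 · u_1 = 0 (should be 0)
  u_3 · u_2 = 0 (should be 0)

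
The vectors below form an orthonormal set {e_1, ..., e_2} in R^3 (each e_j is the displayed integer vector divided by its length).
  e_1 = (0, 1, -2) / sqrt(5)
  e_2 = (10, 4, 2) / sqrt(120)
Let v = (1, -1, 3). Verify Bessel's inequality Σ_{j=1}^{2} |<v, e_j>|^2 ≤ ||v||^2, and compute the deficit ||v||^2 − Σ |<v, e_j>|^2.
Σ |<v, e_j>|^2 = 11; ||v||^2 = 11; deficit = 0

Write each e_j = u_j / sqrt(<u_j, u_j>) where u_j is the displayed integer vector. Then <v, e_j> = <v, u_j> / sqrt(<u_j, u_j>), so |<v, e_j>|^2 = <v, u_j>^2 / <u_j, u_j>.
Coefficients: <v, e_1> = -7/sqrt(5), <v, e_2> = 12/sqrt(120).
Square and sum: Σ |<v, e_j>|^2 = 11.
Compute ||v||^2 = v·v = 11.
Deficit = 11 − 11 = 0 ≥ 0, confirming Bessel's inequality. (The deficit equals ||v − Σ <v,e_j> e_j||^2, the squared distance from v to span{e_j}.)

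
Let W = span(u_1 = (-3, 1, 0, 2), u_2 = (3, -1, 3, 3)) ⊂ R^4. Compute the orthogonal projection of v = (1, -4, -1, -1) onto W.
proj_W(v) = (339/188, -113/188, -33/188, -281/188)

Set up U = [u_1 | ... | u_2] ∈ R^(4×2). The projector onto W = col(U) is P = U (U^T U)^(-1) U^T.
Compute U^T U =
  [14, -4]
  [-4, 28],
and U^T v = (-9, 1).
Solve U^T U · c = U^T v for the coefficients: c = (-31/47, -11/188). The projection is proj_W(v) = U c.
Check: (v - proj_W(v)) · u_1 = 0  (should be 0).
Check: (v - proj_W(v)) · u_2 = 0  (should be 0).
Result: proj_W(v) = (339/188, -113/188, -33/188, -281/188).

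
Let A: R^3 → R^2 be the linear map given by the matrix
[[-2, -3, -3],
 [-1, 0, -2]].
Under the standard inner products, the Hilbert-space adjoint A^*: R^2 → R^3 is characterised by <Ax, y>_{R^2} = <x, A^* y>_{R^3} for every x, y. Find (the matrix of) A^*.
A^* = A^T =
[[-2, -1],
 [-3, 0],
 [-3, -2]]

For real matrices with standard dot products, the defining identity <Ax, y> = <x, A^* y> gives (Ax)^T y = x^T (A^*) y, i.e. x^T A^T y = x^T (A^*) y. Since this holds for all x, y, we must have A^* = A^T. Therefore
A^* =
[[-2, -1],
 [-3, 0],
 [-3, -2]].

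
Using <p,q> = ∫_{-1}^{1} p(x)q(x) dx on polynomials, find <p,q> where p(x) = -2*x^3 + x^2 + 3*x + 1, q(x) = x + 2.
<p,q> = 98/15

Expand the product: p(x)·q(x) = -2*x^4 - 3*x^3 + 5*x^2 + 7*x + 2.
∫_{-1}^{1} of each monomial x^k gives [2/(k+1) if k even, 0 if k odd]. Integrating term-by-term (or equivalently evaluating the antiderivative F(x) = -2*x^5/5 - 3*x^4/4 + 5*x^3/3 + 7*x^2/2 + 2*x at the endpoints):
  F(1) − F(−1) = 361/60 − (-31/60) = 98/15.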